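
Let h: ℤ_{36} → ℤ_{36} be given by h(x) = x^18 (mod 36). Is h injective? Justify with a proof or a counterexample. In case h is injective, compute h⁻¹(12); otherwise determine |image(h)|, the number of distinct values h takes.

4

h(2): Repeated squaring mod 36: 2^1 ≡ 2, 2^2 ≡ 2² = 4, 2^4 ≡ 4² = 16, 2^8 ≡ 16² = 256 ≡ 4, 2^16 ≡ 4² = 16. Since 18 = 16 + 2, 2^18 ≡ 16·4: 16·4 = 64 ≡ 28. So 2^18 ≡ 28 (mod 36).
h(4): Repeated squaring mod 36: 4^1 ≡ 4, 4^2 ≡ 4² = 16, 4^4 ≡ 16² = 256 ≡ 4, 4^8 ≡ 4² = 16, 4^16 ≡ 16² = 256 ≡ 4. Since 18 = 16 + 2, 4^18 ≡ 4·16: 4·16 = 64 ≡ 28. So 4^18 ≡ 28 (mod 36).
So h(2) = h(4) = 28 while 2 ≠ 4, hence h is not injective.
Since h is not injective, we determine |image(h)|. Computing x^18 mod 36 for each x (by repeated squaring, reducing mod 36 at every step), the values h(0), h(1), …, h(35) are: 0, 1, 28, 9, 28, 1, 0, 1, 28, 9, 28, 1, 0, 1, 28, 9, 28, 1, 0, 1, 28, 9, 28, 1, 0, 1, 28, 9, 28, 1, 0, 1, 28, 9, 28, 1.
The distinct values are {0, 1, 9, 28}; there are 4 of them.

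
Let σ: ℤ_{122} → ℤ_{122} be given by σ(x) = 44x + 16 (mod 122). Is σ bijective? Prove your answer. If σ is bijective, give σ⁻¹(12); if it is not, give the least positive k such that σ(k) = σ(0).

Recall that injectivity means: for all s, t in the domain, σ(s) = σ(t) implies s = t.
We have gcd(44, 122) = 2 > 1. Taking s = 0 and t = 61: σ(0) = 16 and σ(61) = 44·61 + 16 = 2700 ≡ 16 (mod 122).
So σ(0) = σ(61) while 0 ≠ 61, thus σ is not injective, hence not bijective.
Since σ is not bijective, we find the least positive k with σ(k) = σ(0): this means 44k ≡ 0 (mod 122), i.e. 122 ∣ 44k. Since gcd(44, 122) = 2, dividing through by 2 this holds exactly when 61 ∣ 22k, and as gcd(22, 61) = 1, exactly when 61 ∣ k.
The smallest positive such k is 61.

61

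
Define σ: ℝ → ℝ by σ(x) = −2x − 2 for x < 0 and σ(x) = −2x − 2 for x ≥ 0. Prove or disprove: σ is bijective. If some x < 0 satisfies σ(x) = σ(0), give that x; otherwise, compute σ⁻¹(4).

Both pieces are strictly decreasing (slopes −2 and −2), so each is injective on its own interval.
The left piece maps (−∞, 0) onto (−2, ∞); the right piece maps [0, ∞) onto (−∞, −2].
Since −2 = −2, the images partition ℝ: σ is injective and surjective, hence bijective.
Because the two images are disjoint, no x < 0 has σ(x) = σ(0), so we compute σ⁻¹(4): 4 lies in (−2, ∞), so solve −2x − 2 = 4: x = (4 + 2)/(−2) = −3.

-3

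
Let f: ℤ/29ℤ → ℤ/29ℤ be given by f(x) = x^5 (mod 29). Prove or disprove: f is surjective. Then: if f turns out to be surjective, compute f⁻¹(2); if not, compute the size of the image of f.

21

Since 29 is prime, the nonzero elements of ℤ/29ℤ form a cyclic group of order 28.
As gcd(5, 28) = 1, raising to the 5th power is a bijection on this group: if s^5 ≡ t^5 then (st^{−1})^5 = 1, and the only element of order dividing gcd(5, 28) = 1 is 1, so s = t.
With f(0) = 0 this makes f injective on all of ℤ/29ℤ, hence bijective (finite equal-size domain and codomain). In particular f is surjective.
Since f is surjective, we find the preimage of 2. The inverse of x ↦ x^5 on (ℤ/29ℤ)^× is x ↦ x^17, because 5·17 = 85 = 3·28 + 1 ≡ 1 (mod 28) and x^{28} = 1 for x ≠ 0 (Fermat). So f⁻¹(2) = 2^17 mod 29.
Repeated squaring mod 29: 2^1 ≡ 2, 2^2 ≡ 2² = 4, 2^4 ≡ 4² = 16, 2^8 ≡ 16² = 256 ≡ 24, 2^16 ≡ 24² = 576 ≡ 25. Since 17 = 16 + 1, 2^17 ≡ 25·2: 25·2 = 50 ≡ 21. So 2^17 ≡ 21 (mod 29).
Hence f⁻¹(2) = 21.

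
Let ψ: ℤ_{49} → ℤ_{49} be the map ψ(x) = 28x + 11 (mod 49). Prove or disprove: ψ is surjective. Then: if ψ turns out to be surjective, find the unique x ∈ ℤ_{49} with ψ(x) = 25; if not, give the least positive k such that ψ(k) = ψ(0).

Recall: ψ is surjective if every y in the codomain equals ψ(x) for some x in the domain.
Since gcd(28, 49) = 7, we have 28x ≡ 0 (mod 7) for all x, so ψ(x) ≡ 4 (mod 7).
But 0 ≢ 4 (mod 7), so 0 ∈ ℤ_{49} has no preimage. So ψ is not surjective.
Since ψ is not surjective, we find the least positive k with ψ(k) = ψ(0): this means 28k ≡ 0 (mod 49), i.e. 49 ∣ 28k. Since gcd(28, 49) = 7, dividing through by 7 this holds exactly when 7 ∣ 4k, and as gcd(4, 7) = 1, exactly when 7 ∣ k.
The smallest positive such k is 7.

7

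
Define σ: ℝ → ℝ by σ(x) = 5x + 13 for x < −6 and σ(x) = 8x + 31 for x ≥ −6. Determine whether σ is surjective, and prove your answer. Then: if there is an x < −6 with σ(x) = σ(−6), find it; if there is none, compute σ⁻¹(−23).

Both pieces are strictly increasing (slopes 5 and 8), so each is injective on its own interval.
The left piece maps (−∞, −6) onto (−∞, −17); the right piece maps [−6, ∞) onto [−17, ∞).
These images together cover ℝ, so σ is surjective.
Because the two images are disjoint, no x < −6 has σ(x) = σ(−6), so we compute σ⁻¹(−23): −23 lies in (−∞, −17), so solve 5x + 13 = −23: x = (−23 − 13)/5 = −36/5.

-36/5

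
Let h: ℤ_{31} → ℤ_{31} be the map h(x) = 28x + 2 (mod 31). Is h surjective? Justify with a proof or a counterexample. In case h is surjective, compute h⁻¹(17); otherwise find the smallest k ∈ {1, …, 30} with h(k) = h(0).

Since gcd(28, 31) = 1, 28 is invertible modulo 31. Euclid's algorithm: 31 = 1·28 + 3, 28 = 9·3 + 1; back-substituting gives 1 = 10·28 − 9·31, so 28⁻¹ ≡ 10 (mod 31).
For any y ∈ ℤ_{31}, x = 10(y − 2) mod 31 satisfies h(x) = 28·10(y − 2) + 2 ≡ y (since 28·10 ≡ 1 mod 31). So every y has a preimage.
Therefore h is surjective.
Since h is surjective, we compute h⁻¹(17): solve 28x + 2 ≡ 17 (mod 31), i.e. 28x ≡ 15 (mod 31).
Multiplying by 28⁻¹ = 10 gives x ≡ 10·15 = 150 = 4·31 + 26 ≡ 26 (mod 31).
Check: h(26) = 28·26 + 2 = 730 = 23·31 + 17 ≡ 17 (mod 31).

26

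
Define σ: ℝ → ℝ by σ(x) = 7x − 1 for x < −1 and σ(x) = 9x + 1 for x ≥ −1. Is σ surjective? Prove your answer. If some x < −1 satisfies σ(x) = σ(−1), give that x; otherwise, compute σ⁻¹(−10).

-9/7

Both pieces are strictly increasing (slopes 7 and 9), so each is injective on its own interval.
The left piece maps (−∞, −1) onto (−∞, −8); the right piece maps [−1, ∞) onto [−8, ∞).
These images together cover ℝ, so σ is surjective.
Because the two images are disjoint, no x < −1 has σ(x) = σ(−1), so we compute σ⁻¹(−10): −10 lies in (−∞, −8), so solve 7x − 1 = −10: x = (−10 + 1)/7 = −9/7.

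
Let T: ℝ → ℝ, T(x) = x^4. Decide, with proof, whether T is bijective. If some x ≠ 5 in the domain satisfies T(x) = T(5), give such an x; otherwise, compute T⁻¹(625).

T(5) = 625 = (−5)^4 = T(−5) (since 4 is even), with 5 ≠ −5. So T is not injective, hence not bijective.
For the follow-up, such an x exists: taking x = −5 ∈ ℝ gives T(−5) = 625 = T(5) with −5 ≠ 5.

-5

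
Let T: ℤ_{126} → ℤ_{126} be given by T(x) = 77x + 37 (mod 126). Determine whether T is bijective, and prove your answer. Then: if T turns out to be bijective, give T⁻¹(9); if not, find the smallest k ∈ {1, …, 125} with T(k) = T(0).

We have gcd(77, 126) = 7 > 1. Taking x_1 = 0 and x_2 = 18: T(0) = 37 and T(18) = 77·18 + 37 = 1423 ≡ 37 (mod 126).
So T(0) = T(18) while 0 ≠ 18, therefore T is not injective, hence not bijective.
Since T is not bijective, we find the least positive k with T(k) = T(0): this means 77k ≡ 0 (mod 126), i.e. 126 ∣ 77k. Since gcd(77, 126) = 7, dividing through by 7 this holds exactly when 18 ∣ 11k, and as gcd(11, 18) = 1, exactly when 18 ∣ k.
The smallest positive such k is 18.

18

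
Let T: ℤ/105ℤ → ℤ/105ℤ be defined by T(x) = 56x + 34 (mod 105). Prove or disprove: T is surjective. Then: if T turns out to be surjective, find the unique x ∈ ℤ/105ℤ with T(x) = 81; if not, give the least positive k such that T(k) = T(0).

Since gcd(56, 105) = 7, we have 56x ≡ 0 (mod 7) for all x, so T(x) ≡ 6 (mod 7).
But 0 ≢ 6 (mod 7), so 0 ∈ ℤ/105ℤ has no preimage. Thus T is not surjective.
Since T is not surjective, we find the least positive k with T(k) = T(0): this means 56k ≡ 0 (mod 105), i.e. 105 ∣ 56k. Since gcd(56, 105) = 7, dividing through by 7 this holds exactly when 15 ∣ 8k, and as gcd(8, 15) = 1, exactly when 15 ∣ k.
The smallest positive such k is 15.

15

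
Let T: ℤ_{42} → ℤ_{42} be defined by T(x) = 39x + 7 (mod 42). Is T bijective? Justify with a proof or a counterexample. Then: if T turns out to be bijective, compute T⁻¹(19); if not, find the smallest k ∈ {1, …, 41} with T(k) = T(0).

We have gcd(39, 42) = 3 > 1. Taking x_1 = 0 and x_2 = 14: T(0) = 7 and T(14) = 39·14 + 7 = 553 ≡ 7 (mod 42).
So T(0) = T(14) while 0 ≠ 14, hence T is not injective, hence not bijective.
Since T is not bijective, we find the least positive k with T(k) = T(0): this means 39k ≡ 0 (mod 42), i.e. 42 ∣ 39k. Since gcd(39, 42) = 3, dividing through by 3 this holds exactly when 14 ∣ 13k, and as gcd(13, 14) = 1, exactly when 14 ∣ k.
The smallest positive such k is 14.

14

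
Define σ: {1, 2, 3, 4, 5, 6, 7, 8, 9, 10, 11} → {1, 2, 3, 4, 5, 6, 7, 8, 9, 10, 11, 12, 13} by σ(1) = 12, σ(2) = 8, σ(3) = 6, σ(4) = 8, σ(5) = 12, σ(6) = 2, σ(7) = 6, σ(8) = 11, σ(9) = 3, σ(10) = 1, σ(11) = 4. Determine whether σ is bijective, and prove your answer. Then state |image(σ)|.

8

σ(2) = 8 = σ(4) with 2 ≠ 4, so σ is not injective, hence not bijective.
The image of σ is {1, 2, 3, 4, 6, 8, 11, 12}, which has 8 elements.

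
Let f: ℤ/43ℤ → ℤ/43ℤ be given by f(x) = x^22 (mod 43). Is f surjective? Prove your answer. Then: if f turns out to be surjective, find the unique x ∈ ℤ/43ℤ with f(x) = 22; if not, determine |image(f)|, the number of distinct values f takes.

f(21): Repeated squaring mod 43: 21^1 ≡ 21, 21^2 ≡ 21² = 441 ≡ 11, 21^4 ≡ 11² = 121 ≡ 35, 21^8 ≡ 35² = 1225 ≡ 21, 21^16 ≡ 21² = 441 ≡ 11. Since 22 = 16 + 4 + 2, 21^22 ≡ 11·35·11: 11·35 = 385 ≡ 41, then 41·11 = 451 ≡ 21. So 21^22 ≡ 21 (mod 43).
f(22): Repeated squaring mod 43: 22^1 ≡ 22, 22^2 ≡ 22² = 484 ≡ 11, 22^4 ≡ 11² = 121 ≡ 35, 22^8 ≡ 35² = 1225 ≡ 21, 22^16 ≡ 21² = 441 ≡ 11. Since 22 = 16 + 4 + 2, 22^22 ≡ 11·35·11: 11·35 = 385 ≡ 41, then 41·11 = 451 ≡ 21. So 22^22 ≡ 21 (mod 43).
So f(21) = f(22) = 21 while 21 ≠ 22, hence f is not injective.
A non-injective map from the 43-element set ℤ/43ℤ to itself takes at most 42 distinct values, so it cannot be surjective. So f is not surjective.
Since f is not surjective, we determine |image(f)|. Computing x^22 mod 43 for each x (by repeated squaring, reducing mod 43 at every step), the values f(0), f(1), …, f(42) are: 0, 1, 41, 40, 4, 38, 6, 36, 35, 9, 10, 11, 31, 13, 14, 15, 16, 17, 25, 24, 23, 21, 21, 23, 24, 25, 17, 16, 15, 14, 13, 31, 11, 10, 9, 35, 36, 6, 38, 4, 40, 41, 1.
The distinct values are {0, 1, 4, 6, 9, 10, 11, 13, 14, 15, 16, 17, 21, 23, 24, 25, 31, 35, 36, 38, 40, 41}; there are 22 of them.

22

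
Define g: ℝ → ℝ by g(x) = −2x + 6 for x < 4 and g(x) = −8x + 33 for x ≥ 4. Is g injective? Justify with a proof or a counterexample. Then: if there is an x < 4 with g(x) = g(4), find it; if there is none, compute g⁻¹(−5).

Both pieces are strictly decreasing (slopes −2 and −8), so each is injective on its own interval.
The left piece maps (−∞, 4) onto (−2, ∞); the right piece maps [4, ∞) onto (−∞, 1].
These images overlap. In particular g(4) = 1 (right piece), and solving −2x + 6 = 1 on the left piece gives x = 5/2 < 4.
So g(5/2) = g(4) with 5/2 ≠ 4, and g is not injective. This x = 5/2 is the requested value below 4.

5/2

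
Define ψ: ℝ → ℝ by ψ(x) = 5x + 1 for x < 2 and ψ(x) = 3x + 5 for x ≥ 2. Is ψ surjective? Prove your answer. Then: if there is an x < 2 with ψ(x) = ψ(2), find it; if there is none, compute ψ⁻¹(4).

3/5

Both pieces are strictly increasing (slopes 5 and 3), so each is injective on its own interval.
The left piece maps (−∞, 2) onto (−∞, 11); the right piece maps [2, ∞) onto [11, ∞).
These images together cover ℝ, so ψ is surjective.
Because the two images are disjoint, no x < 2 has ψ(x) = ψ(2), so we compute ψ⁻¹(4): 4 lies in (−∞, 11), so solve 5x + 1 = 4: x = (4 − 1)/5 = 3/5.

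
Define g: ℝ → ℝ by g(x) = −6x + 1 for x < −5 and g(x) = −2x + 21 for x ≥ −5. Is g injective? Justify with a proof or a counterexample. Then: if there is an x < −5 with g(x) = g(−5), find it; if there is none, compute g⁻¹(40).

Both pieces are strictly decreasing (slopes −6 and −2), so each is injective on its own interval.
The left piece maps (−∞, −5) onto (31, ∞); the right piece maps [−5, ∞) onto (−∞, 31].
These images are disjoint, so no value is attained by both pieces. So g is injective.
Because the two images are disjoint, no x < −5 has g(x) = g(−5), so we compute g⁻¹(40): 40 lies in (31, ∞), so solve −6x + 1 = 40: x = (40 − 1)/(−6) = −13/2.

-13/2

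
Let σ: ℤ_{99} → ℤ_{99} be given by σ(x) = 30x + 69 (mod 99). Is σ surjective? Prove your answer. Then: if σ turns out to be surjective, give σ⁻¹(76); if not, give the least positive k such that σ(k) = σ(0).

33

By definition, surjectivity means every element of the codomain has a preimage under σ.
Since gcd(30, 99) = 3, we have 30x ≡ 0 (mod 3) for all x, so σ(x) ≡ 0 (mod 3).
But 1 ≢ 0 (mod 3), so 1 ∈ ℤ_{99} has no preimage. Therefore σ is not surjective.
Since σ is not surjective, we find the least positive k with σ(k) = σ(0): this means 30k ≡ 0 (mod 99), i.e. 99 ∣ 30k. Since gcd(30, 99) = 3, dividing through by 3 this holds exactly when 33 ∣ 10k, and as gcd(10, 33) = 1, exactly when 33 ∣ k.
The smallest positive such k is 33.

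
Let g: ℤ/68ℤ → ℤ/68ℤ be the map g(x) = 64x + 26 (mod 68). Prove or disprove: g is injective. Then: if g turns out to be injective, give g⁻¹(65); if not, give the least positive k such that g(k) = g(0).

17

We have gcd(64, 68) = 4 > 1. Taking x_1 = 0 and x_2 = 17: g(0) = 26 and g(17) = 64·17 + 26 = 1114 ≡ 26 (mod 68).
So g(0) = g(17) while 0 ≠ 17, thus g is not injective.
Since g is not injective, we find the least positive k with g(k) = g(0): this means 64k ≡ 0 (mod 68), i.e. 68 ∣ 64k. Since gcd(64, 68) = 4, dividing through by 4 this holds exactly when 17 ∣ 16k, and as gcd(16, 17) = 1, exactly when 17 ∣ k.
The smallest positive such k is 17.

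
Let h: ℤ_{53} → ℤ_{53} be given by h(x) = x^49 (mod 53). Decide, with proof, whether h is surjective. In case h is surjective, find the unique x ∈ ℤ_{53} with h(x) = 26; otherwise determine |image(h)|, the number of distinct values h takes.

Since 53 is prime, the nonzero elements of ℤ_{53} form a cyclic group of order 52.
As gcd(49, 52) = 1, raising to the 49th power is a bijection on this group: if a^49 ≡ b^49 then (ab^{−1})^49 = 1, and the only element of order dividing gcd(49, 52) = 1 is 1, so a = b.
With h(0) = 0 this makes h injective on all of ℤ_{53}, hence bijective (finite equal-size domain and codomain). In particular h is surjective.
Since h is surjective, we find the preimage of 26. The inverse of x ↦ x^49 on (ℤ_{53})^× is x ↦ x^17, because 49·17 = 833 = 16·52 + 1 ≡ 1 (mod 52) and x^{52} = 1 for x ≠ 0 (Fermat). So h⁻¹(26) = 26^17 mod 53.
Repeated squaring mod 53: 26^1 ≡ 26, 26^2 ≡ 26² = 676 ≡ 40, 26^4 ≡ 40² = 1600 ≡ 10, 26^8 ≡ 10² = 100 ≡ 47, 26^16 ≡ 47² = 2209 ≡ 36. Since 17 = 16 + 1, 26^17 ≡ 36·26: 36·26 = 936 ≡ 35. So 26^17 ≡ 35 (mod 53).
Hence h⁻¹(26) = 35.

35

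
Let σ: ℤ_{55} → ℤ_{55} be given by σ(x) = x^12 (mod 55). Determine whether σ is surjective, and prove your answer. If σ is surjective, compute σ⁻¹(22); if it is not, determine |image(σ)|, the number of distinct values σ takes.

σ(4): Repeated squaring mod 55: 4^1 ≡ 4, 4^2 ≡ 4² = 16, 4^4 ≡ 16² = 256 ≡ 36, 4^8 ≡ 36² = 1296 ≡ 31. Since 12 = 8 + 4, 4^12 ≡ 31·36: 31·36 = 1116 ≡ 16. So 4^12 ≡ 16 (mod 55).
σ(7): Repeated squaring mod 55: 7^1 ≡ 7, 7^2 ≡ 7² = 49, 7^4 ≡ 49² = 2401 ≡ 36, 7^8 ≡ 36² = 1296 ≡ 31. Since 12 = 8 + 4, 7^12 ≡ 31·36: 31·36 = 1116 ≡ 16. So 7^12 ≡ 16 (mod 55).
So σ(4) = σ(7) = 16 while 4 ≠ 7, hence σ is not injective.
A non-injective map from the 55-element set ℤ_{55} to itself takes at most 54 distinct values, so it cannot be surjective. Thus σ is not surjective.
Since σ is not surjective, we determine |image(σ)|. Computing x^12 mod 55 for each x (by repeated squaring, reducing mod 55 at every step), the values σ(0), σ(1), …, σ(54) are: 0, 1, 26, 31, 16, 25, 36, 16, 31, 26, 45, 11, 1, 26, 31, 5, 36, 36, 16, 31, 15, 1, 11, 1, 26, 20, 16, 36, 36, 16, 20, 26, 1, 11, 1, 15, 31, 16, 36, 36, 5, 31, 26, 1, 11, 45, 26, 31, 16, 36, 25, 16, 31, 26, 1.
The distinct values are {0, 1, 5, 11, 15, 16, 20, 25, 26, 31, 36, 45}; there are 12 of them.

12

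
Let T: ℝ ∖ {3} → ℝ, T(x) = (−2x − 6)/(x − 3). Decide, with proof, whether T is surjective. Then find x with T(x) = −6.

6

If T(x) = −2, cross-multiplying gives 1(−2x − 6) = −2(x − 3), which simplifies to −6 = 6 — false.  So −2 has no preimage and T is not surjective.
Solving T(x) = −6: cross-multiplying gives −2x − 6 = −6(x − 3), which rearranges to 4x = 24, so x = 6.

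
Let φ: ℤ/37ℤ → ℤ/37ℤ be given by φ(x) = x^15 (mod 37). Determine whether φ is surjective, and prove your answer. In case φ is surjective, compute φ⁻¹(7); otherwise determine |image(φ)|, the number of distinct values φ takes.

φ(3): Repeated squaring mod 37: 3^1 ≡ 3, 3^2 ≡ 3² = 9, 3^4 ≡ 9² = 81 ≡ 7, 3^8 ≡ 7² = 49 ≡ 12. Since 15 = 8 + 4 + 2 + 1, 3^15 ≡ 12·7·9·3: 12·7 = 84 ≡ 10, then 10·9 = 90 ≡ 16, then 16·3 = 48 ≡ 11. So 3^15 ≡ 11 (mod 37).
φ(4): Repeated squaring mod 37: 4^1 ≡ 4, 4^2 ≡ 4² = 16, 4^4 ≡ 16² = 256 ≡ 34, 4^8 ≡ 34² = 1156 ≡ 9. Since 15 = 8 + 4 + 2 + 1, 4^15 ≡ 9·34·16·4: 9·34 = 306 ≡ 10, then 10·16 = 160 ≡ 12, then 12·4 = 48 ≡ 11. So 4^15 ≡ 11 (mod 37).
So φ(3) = φ(4) = 11 while 3 ≠ 4, thus φ is not injective.
A non-injective map from the 37-element set ℤ/37ℤ to itself takes at most 36 distinct values, so it cannot be surjective. Hence φ is not surjective.
Since φ is not surjective, we determine |image(φ)|. Computing x^15 mod 37 for each x (by repeated squaring, reducing mod 37 at every step), the values φ(0), φ(1), …, φ(36) are: 0, 1, 23, 11, 11, 29, 31, 26, 31, 10, 1, 36, 10, 29, 6, 23, 10, 14, 8, 29, 23, 27, 14, 31, 8, 27, 1, 36, 27, 6, 11, 6, 8, 26, 26, 14, 36.
The distinct values are {0, 1, 6, 8, 10, 11, 14, 23, 26, 27, 29, 31, 36}; there are 13 of them.

13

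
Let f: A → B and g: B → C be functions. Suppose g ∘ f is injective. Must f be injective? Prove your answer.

Suppose f(x_1) = f(x_2). Applying g: (g ∘ f)(x_1) = (g ∘ f)(x_2). Since g ∘ f is injective, x_1 = x_2. Thus f is injective.

injective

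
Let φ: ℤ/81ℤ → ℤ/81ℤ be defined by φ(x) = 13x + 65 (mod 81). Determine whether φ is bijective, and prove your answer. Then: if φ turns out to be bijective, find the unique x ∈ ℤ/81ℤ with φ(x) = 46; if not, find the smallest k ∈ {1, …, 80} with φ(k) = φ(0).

Recall that injectivity means: for all s, t in the domain, φ(s) = φ(t) implies s = t.
Suppose φ(s) = φ(t) in ℤ/81ℤ. Then 13s + 65 ≡ 13t + 65 (mod 81), hence 13(s − t) ≡ 0 (mod 81).
Since gcd(13, 81) = 1, 13 is invertible modulo 81, therefore s − t ≡ 0 (mod 81), i.e. s = t.
We now compute 13⁻¹ mod 81 explicitly. Euclid's algorithm: 81 = 6·13 + 3, 13 = 4·3 + 1; back-substituting gives 1 = 25·13 − 4·81, so 13⁻¹ ≡ 25 (mod 81).
For any y ∈ ℤ/81ℤ, x = 25(y − 65) mod 81 satisfies φ(x) = 13·25(y − 65) + 65 ≡ y (since 13·25 ≡ 1 mod 81). So every y has a preimage.
Therefore φ is bijective.
Since φ is bijective, we find φ⁻¹(46): we need 13x ≡ 46 − 65 ≡ 62 (mod 81). Using 13⁻¹ = 25: x ≡ 25·62 = 1550 = 19·81 + 11, so x = 11.
Check: φ(11) = 13·11 + 65 = 208 = 2·81 + 46 ≡ 46 (mod 81).

11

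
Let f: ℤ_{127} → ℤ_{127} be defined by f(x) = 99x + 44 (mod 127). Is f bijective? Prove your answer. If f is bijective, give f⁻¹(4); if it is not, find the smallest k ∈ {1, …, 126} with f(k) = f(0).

If f(x_1) = f(x_2), then 99x_1 ≡ 99x_2 (mod 127). Because gcd(99, 127) = 1, we may cancel 99 to get x_1 ≡ x_2 (mod 127).
We now compute 99⁻¹ mod 127 explicitly. Euclid's algorithm: 127 = 1·99 + 28, 99 = 3·28 + 15, 28 = 1·15 + 13, 15 = 1·13 + 2, 13 = 6·2 + 1; back-substituting gives 1 = 68·99 − 53·127, so 99⁻¹ ≡ 68 (mod 127).
For any y ∈ ℤ_{127}, x = 68(y − 44) mod 127 satisfies f(x) = 99·68(y − 44) + 44 ≡ y (since 99·68 ≡ 1 mod 127). So every y has a preimage.
Thus f is bijective.
Since f is bijective, we compute f⁻¹(4): solve 99x + 44 ≡ 4 (mod 127), i.e. 99x ≡ 87 (mod 127).
Multiplying by 99⁻¹ = 68 gives x ≡ 68·87 = 5916 = 46·127 + 74 ≡ 74 (mod 127).
Check: f(74) = 99·74 + 44 = 7370 = 58·127 + 4 ≡ 4 (mod 127).

74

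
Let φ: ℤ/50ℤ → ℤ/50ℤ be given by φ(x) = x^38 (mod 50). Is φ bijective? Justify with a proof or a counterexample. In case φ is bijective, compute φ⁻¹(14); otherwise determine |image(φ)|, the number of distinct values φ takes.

22

φ(0) = 0^38 = 0.
φ(10): Repeated squaring mod 50: 10^1 ≡ 10, 10^2 ≡ 10² = 100 ≡ 0, 10^4 ≡ 0² = 0, 10^8 ≡ 0² = 0, 10^16 ≡ 0² = 0, 10^32 ≡ 0² = 0. Since 38 = 32 + 4 + 2, 10^38 ≡ 0·0·0: 0·0 = 0, then 0·0 = 0. So 10^38 ≡ 0 (mod 50).
So φ(0) = φ(10) = 0 while 0 ≠ 10, therefore φ is not injective, hence not bijective.
Since φ is not bijective, we determine |image(φ)|. Computing x^38 mod 50 for each x (by repeated squaring, reducing mod 50 at every step), the values φ(0), φ(1), …, φ(49) are: 0, 1, 44, 39, 36, 25, 16, 49, 34, 21, 0, 31, 4, 29, 6, 25, 46, 9, 24, 41, 0, 11, 14, 19, 26, 25, 26, 19, 14, 11, 0, 41, 24, 9, 46, 25, 6, 29, 4, 31, 0, 21, 34, 49, 16, 25, 36, 39, 44, 1.
The distinct values are {0, 1, 4, 6, 9, 11, 14, 16, 19, 21, 24, 25, 26, 29, 31, 34, 36, 39, 41, 44, 46, 49}; there are 22 of them.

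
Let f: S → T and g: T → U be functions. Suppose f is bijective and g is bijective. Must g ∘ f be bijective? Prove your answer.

bijective

Injectivity: if g(f(s)) = g(f(t)) then f(s) = f(t) (g injective) so s = t (f injective).
Surjectivity: for c ∈ U pick b with g(b) = c, then a with f(a) = b; then (g ∘ f)(a) = c.
Hence g ∘ f is bijective.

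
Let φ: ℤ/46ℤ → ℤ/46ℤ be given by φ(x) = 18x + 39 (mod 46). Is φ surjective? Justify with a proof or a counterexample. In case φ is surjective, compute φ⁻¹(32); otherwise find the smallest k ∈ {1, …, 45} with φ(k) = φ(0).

Recall that surjectivity means every element of the codomain has a preimage under φ.
Since gcd(18, 46) = 2, we have 18x ≡ 0 (mod 2) for all x, so φ(x) ≡ 1 (mod 2).
But 0 ≢ 1 (mod 2), so 0 ∈ ℤ/46ℤ has no preimage. Therefore φ is not surjective.
Since φ is not surjective, we find the least positive k with φ(k) = φ(0): this means 18k ≡ 0 (mod 46), i.e. 46 ∣ 18k. Since gcd(18, 46) = 2, dividing through by 2 this holds exactly when 23 ∣ 9k, and as gcd(9, 23) = 1, exactly when 23 ∣ k.
The smallest positive such k is 23.

23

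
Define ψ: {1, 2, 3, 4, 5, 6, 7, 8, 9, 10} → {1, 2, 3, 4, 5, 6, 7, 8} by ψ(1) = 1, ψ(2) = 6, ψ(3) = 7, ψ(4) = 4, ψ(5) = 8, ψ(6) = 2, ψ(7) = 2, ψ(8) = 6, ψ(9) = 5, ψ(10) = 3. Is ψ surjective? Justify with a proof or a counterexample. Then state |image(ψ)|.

Every element of the codomain has a preimage: 1 = ψ(1), 2 = ψ(6), 3 = ψ(10), 4 = ψ(4), 5 = ψ(9), 6 = ψ(2), 7 = ψ(3), 8 = ψ(5).
Therefore ψ is surjective.
The image of ψ is {1, 2, 3, 4, 5, 6, 7, 8}, which has 8 elements.

8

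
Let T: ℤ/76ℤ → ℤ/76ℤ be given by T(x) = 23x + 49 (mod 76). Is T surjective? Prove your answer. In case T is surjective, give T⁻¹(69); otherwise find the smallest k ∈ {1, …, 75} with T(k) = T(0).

24

By definition, surjectivity means every element of the codomain has a preimage under T.
Since gcd(23, 76) = 1, 23 is invertible modulo 76. Euclid's algorithm: 76 = 3·23 + 7, 23 = 3·7 + 2, 7 = 3·2 + 1; back-substituting gives 1 = 43·23 − 13·76, so 23⁻¹ ≡ 43 (mod 76).
Then y ↦ 43(y − 49) is a two-sided inverse to T, so every y ∈ ℤ/76ℤ has a preimage.
So T is surjective.
Since T is surjective, we compute T⁻¹(69): solve 23x + 49 ≡ 69 (mod 76), i.e. 23x ≡ 20 (mod 76).
Multiplying by 23⁻¹ = 43 gives x ≡ 43·20 = 860 = 11·76 + 24 ≡ 24 (mod 76).
Check: T(24) = 23·24 + 49 = 601 = 7·76 + 69 ≡ 69 (mod 76).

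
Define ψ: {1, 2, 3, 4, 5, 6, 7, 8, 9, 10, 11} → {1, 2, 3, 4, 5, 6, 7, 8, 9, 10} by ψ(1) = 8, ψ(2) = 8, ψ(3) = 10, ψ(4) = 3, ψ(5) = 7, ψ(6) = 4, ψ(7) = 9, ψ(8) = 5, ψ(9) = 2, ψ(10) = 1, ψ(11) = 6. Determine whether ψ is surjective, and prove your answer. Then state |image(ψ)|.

Every element of the codomain has a preimage: 1 = ψ(10), 2 = ψ(9), 3 = ψ(4), 4 = ψ(6), 5 = ψ(8), 6 = ψ(11), 7 = ψ(5), 8 = ψ(1), 9 = ψ(7), 10 = ψ(3).
Thus ψ is surjective.
The image of ψ is {1, 2, 3, 4, 5, 6, 7, 8, 9, 10}, which has 10 elements.

10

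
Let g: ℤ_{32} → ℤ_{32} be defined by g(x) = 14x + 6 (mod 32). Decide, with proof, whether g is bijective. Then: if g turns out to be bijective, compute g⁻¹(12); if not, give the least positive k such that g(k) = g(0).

16

We have gcd(14, 32) = 2 > 1. Taking s = 0 and t = 16: g(0) = 6 and g(16) = 14·16 + 6 = 230 ≡ 6 (mod 32).
So g(0) = g(16) while 0 ≠ 16, hence g is not injective, hence not bijective.
Since g is not bijective, we find the least positive k with g(k) = g(0): this means 14k ≡ 0 (mod 32), i.e. 32 ∣ 14k. Since gcd(14, 32) = 2, dividing through by 2 this holds exactly when 16 ∣ 7k, and as gcd(7, 16) = 1, exactly when 16 ∣ k.
The smallest positive such k is 16.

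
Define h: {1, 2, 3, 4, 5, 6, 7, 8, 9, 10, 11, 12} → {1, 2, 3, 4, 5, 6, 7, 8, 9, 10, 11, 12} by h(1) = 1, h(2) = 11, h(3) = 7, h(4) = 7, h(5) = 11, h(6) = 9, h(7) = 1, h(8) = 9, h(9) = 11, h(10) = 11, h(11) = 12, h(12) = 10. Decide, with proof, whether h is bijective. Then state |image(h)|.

h(3) = 7 = h(4) with 3 ≠ 4, so h is not injective, hence not bijective.
The image of h is {1, 7, 9, 10, 11, 12}, which has 6 elements.

6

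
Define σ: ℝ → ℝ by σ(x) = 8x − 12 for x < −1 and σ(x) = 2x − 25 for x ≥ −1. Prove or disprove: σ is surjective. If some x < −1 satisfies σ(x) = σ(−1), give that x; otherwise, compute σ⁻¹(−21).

-15/8

Both pieces are strictly increasing (slopes 8 and 2), so each is injective on its own interval.
The left piece maps (−∞, −1) onto (−∞, −20); the right piece maps [−1, ∞) onto [−27, ∞).
The union (−∞, −20) ∪ [−27, ∞) covers ℝ, so σ is surjective.
For the follow-up: the images overlap, so an x < −1 with σ(x) = σ(−1) exists. σ(−1) = −27; solving 8x − 12 = −27 for x < −1 gives x = (−27 + 12)/8 = −15/8.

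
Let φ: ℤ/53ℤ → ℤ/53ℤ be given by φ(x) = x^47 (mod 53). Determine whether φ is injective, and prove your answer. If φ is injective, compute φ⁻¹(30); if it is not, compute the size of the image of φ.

23

Since 53 is prime, the nonzero elements of ℤ/53ℤ form a cyclic group of order 52.
As gcd(47, 52) = 1, raising to the 47th power is a bijection on this group: if u^47 ≡ v^47 then (uv^{−1})^47 = 1, and the only element of order dividing gcd(47, 52) = 1 is 1, so u = v.
With φ(0) = 0 this makes φ injective on all of ℤ/53ℤ, hence bijective (finite equal-size domain and codomain). In particular φ is injective.
Since φ is injective, we find the preimage of 30. The inverse of x ↦ x^47 on (ℤ/53ℤ)^× is x ↦ x^31, because 47·31 = 1457 = 28·52 + 1 ≡ 1 (mod 52) and x^{52} = 1 for x ≠ 0 (Fermat). So φ⁻¹(30) = 30^31 mod 53.
Repeated squaring mod 53: 30^1 ≡ 30, 30^2 ≡ 30² = 900 ≡ 52, 30^4 ≡ 52² = 2704 ≡ 1, 30^8 ≡ 1² = 1, 30^16 ≡ 1² = 1. Since 31 = 16 + 8 + 4 + 2 + 1, 30^31 ≡ 1·1·1·52·30: 1·1 = 1, then 1·1 = 1, then 1·52 = 52, then 52·30 = 1560 ≡ 23. So 30^31 ≡ 23 (mod 53).
Hence φ⁻¹(30) = 23.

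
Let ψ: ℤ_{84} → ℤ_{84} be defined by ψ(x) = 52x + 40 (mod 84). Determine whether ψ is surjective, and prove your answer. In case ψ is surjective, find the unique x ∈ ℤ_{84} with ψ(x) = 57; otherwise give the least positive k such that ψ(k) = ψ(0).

21

Since gcd(52, 84) = 4, we have 52x ≡ 0 (mod 4) for all x, so ψ(x) ≡ 0 (mod 4).
But 1 ≢ 0 (mod 4), so 1 ∈ ℤ_{84} has no preimage. Therefore ψ is not surjective.
Since ψ is not surjective, we find the least positive k with ψ(k) = ψ(0): this means 52k ≡ 0 (mod 84), i.e. 84 ∣ 52k. Since gcd(52, 84) = 4, dividing through by 4 this holds exactly when 21 ∣ 13k, and as gcd(13, 21) = 1, exactly when 21 ∣ k.
The smallest positive such k is 21.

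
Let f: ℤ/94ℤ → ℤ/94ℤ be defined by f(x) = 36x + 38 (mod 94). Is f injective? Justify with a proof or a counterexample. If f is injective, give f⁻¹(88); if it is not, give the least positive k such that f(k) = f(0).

47

Recall that f is injective when f(a) = f(b) forces a = b.
We have gcd(36, 94) = 2 > 1. Taking a = 0 and b = 47: f(0) = 38 and f(47) = 36·47 + 38 = 1730 ≡ 38 (mod 94).
So f(0) = f(47) while 0 ≠ 47, so f is not injective.
Since f is not injective, we find the least positive k with f(k) = f(0): this means 36k ≡ 0 (mod 94), i.e. 94 ∣ 36k. Since gcd(36, 94) = 2, dividing through by 2 this holds exactly when 47 ∣ 18k, and as gcd(18, 47) = 1, exactly when 47 ∣ k.
The smallest positive such k is 47.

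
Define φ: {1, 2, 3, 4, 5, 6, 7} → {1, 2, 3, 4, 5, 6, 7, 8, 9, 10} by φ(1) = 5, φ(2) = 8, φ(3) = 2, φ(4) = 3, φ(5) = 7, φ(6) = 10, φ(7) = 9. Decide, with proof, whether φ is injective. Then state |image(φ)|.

7

The values φ(1), …, φ(7) are 5, 8, 2, 3, 7, 10, 9 — all distinct.
So φ(a) = φ(b) only when a = b, and φ is injective.
The image of φ is {2, 3, 5, 7, 8, 9, 10}, which has 7 elements.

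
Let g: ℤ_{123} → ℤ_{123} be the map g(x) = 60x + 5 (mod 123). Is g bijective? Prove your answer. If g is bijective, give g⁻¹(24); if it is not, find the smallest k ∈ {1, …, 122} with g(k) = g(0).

We have gcd(60, 123) = 3 > 1. Taking s = 0 and t = 41: g(0) = 5 and g(41) = 60·41 + 5 = 2465 ≡ 5 (mod 123).
So g(0) = g(41) while 0 ≠ 41, hence g is not injective, hence not bijective.
Since g is not bijective, we find the least positive k with g(k) = g(0): this means 60k ≡ 0 (mod 123), i.e. 123 ∣ 60k. Since gcd(60, 123) = 3, dividing through by 3 this holds exactly when 41 ∣ 20k, and as gcd(20, 41) = 1, exactly when 41 ∣ k.
The smallest positive such k is 41.

41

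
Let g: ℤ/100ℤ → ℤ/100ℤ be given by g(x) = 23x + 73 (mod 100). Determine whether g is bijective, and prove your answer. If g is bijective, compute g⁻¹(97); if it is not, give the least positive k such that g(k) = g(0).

Recall that g is injective when g(s) = g(t) forces s = t.
Suppose g(s) = g(t) in ℤ/100ℤ. Then 23s + 73 ≡ 23t + 73 (mod 100), thus 23(s − t) ≡ 0 (mod 100).
Since gcd(23, 100) = 1, 23 is invertible modulo 100, hence s − t ≡ 0 (mod 100), i.e. s = t.
We now compute 23⁻¹ mod 100 explicitly. Euclid's algorithm: 100 = 4·23 + 8, 23 = 2·8 + 7, 8 = 1·7 + 1; back-substituting gives 1 = 87·23 − 20·100, so 23⁻¹ ≡ 87 (mod 100).
Then y ↦ 87(y − 73) is a two-sided inverse to g, so every y ∈ ℤ/100ℤ has a preimage.
So g is bijective.
Since g is bijective, we find g⁻¹(97): we need 23x ≡ 97 − 73 ≡ 24 (mod 100). Using 23⁻¹ = 87: x ≡ 87·24 = 2088 = 20·100 + 88, so x = 88.
Check: g(88) = 23·88 + 73 = 2097 = 20·100 + 97 ≡ 97 (mod 100).

88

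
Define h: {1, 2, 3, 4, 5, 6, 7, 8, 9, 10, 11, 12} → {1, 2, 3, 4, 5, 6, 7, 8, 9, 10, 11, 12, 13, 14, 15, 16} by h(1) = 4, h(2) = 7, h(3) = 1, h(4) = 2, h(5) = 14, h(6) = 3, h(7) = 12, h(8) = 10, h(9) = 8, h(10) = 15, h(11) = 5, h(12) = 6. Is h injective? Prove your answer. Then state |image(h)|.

12

The values h(1), …, h(12) are 4, 7, 1, 2, 14, 3, 12, 10, 8, 15, 5, 6 — all distinct.
So h(s) = h(t) only when s = t, and h is injective.
The image of h is {1, 2, 3, 4, 5, 6, 7, 8, 10, 12, 14, 15}, which has 12 elements.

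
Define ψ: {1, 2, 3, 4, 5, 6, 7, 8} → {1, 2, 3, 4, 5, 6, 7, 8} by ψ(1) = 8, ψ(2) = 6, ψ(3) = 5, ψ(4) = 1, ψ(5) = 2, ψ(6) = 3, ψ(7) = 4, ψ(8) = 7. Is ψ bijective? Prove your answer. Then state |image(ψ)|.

8

The values 8, 6, 5, 1, 2, 3, 4, 7 are a permutation of {1, 2, 3, 4, 5, 6, 7, 8}: each element appears exactly once.
So ψ is injective and surjective, hence bijective.
The image of ψ is {1, 2, 3, 4, 5, 6, 7, 8}, which has 8 elements.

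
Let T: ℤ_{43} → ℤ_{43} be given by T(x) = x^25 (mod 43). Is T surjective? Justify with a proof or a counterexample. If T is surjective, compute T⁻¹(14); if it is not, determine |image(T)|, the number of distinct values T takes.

Since 43 is prime, the nonzero elements of ℤ_{43} form a cyclic group of order 42.
As gcd(25, 42) = 1, raising to the 25th power is a bijection on this group: if x_1^25 ≡ x_2^25 then (x_1x_2^{−1})^25 = 1, and the only element of order dividing gcd(25, 42) = 1 is 1, so x_1 = x_2.
With T(0) = 0 this makes T injective on all of ℤ_{43}, hence bijective (finite equal-size domain and codomain). In particular T is surjective.
Since T is surjective, we find the preimage of 14. The inverse of x ↦ x^25 on (ℤ_{43})^× is x ↦ x^37, because 25·37 = 925 = 22·42 + 1 ≡ 1 (mod 42) and x^{42} = 1 for x ≠ 0 (Fermat). So T⁻¹(14) = 14^37 mod 43.
Repeated squaring mod 43: 14^1 ≡ 14, 14^2 ≡ 14² = 196 ≡ 24, 14^4 ≡ 24² = 576 ≡ 17, 14^8 ≡ 17² = 289 ≡ 31, 14^16 ≡ 31² = 961 ≡ 15, 14^32 ≡ 15² = 225 ≡ 10. Since 37 = 32 + 4 + 1, 14^37 ≡ 10·17·14: 10·17 = 170 ≡ 41, then 41·14 = 574 ≡ 15. So 14^37 ≡ 15 (mod 43).
Hence T⁻¹(14) = 15.

15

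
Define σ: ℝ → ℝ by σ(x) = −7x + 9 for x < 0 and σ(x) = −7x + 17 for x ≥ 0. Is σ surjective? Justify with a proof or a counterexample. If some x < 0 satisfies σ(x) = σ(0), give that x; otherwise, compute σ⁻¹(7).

Both pieces are strictly decreasing (slopes −7 and −7), so each is injective on its own interval.
The left piece maps (−∞, 0) onto (9, ∞); the right piece maps [0, ∞) onto (−∞, 17].
The union (9, ∞) ∪ (−∞, 17] covers ℝ, so σ is surjective.
For the follow-up: the images overlap, so an x < 0 with σ(x) = σ(0) exists. σ(0) = 17; solving −7x + 9 = 17 for x < 0 gives x = (17 − 9)/(−7) = −8/7.

-8/7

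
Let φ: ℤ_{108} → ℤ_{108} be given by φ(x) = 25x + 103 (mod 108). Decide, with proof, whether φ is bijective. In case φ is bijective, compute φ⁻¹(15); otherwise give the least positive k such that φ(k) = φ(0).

Recall that φ is injective when φ(u) = φ(v) forces u = v.
If φ(u) = φ(v), then 25u ≡ 25v (mod 108). Because gcd(25, 108) = 1, we may cancel 25 to get u ≡ v (mod 108).
We now compute 25⁻¹ mod 108 explicitly. Euclid's algorithm: 108 = 4·25 + 8, 25 = 3·8 + 1; back-substituting gives 1 = 13·25 − 3·108, so 25⁻¹ ≡ 13 (mod 108).
Then y ↦ 13(y − 103) is a two-sided inverse to φ, so every y ∈ ℤ_{108} has a preimage.
So φ is bijective.
Since φ is bijective, we compute φ⁻¹(15): solve 25x + 103 ≡ 15 (mod 108), i.e. 25x ≡ 20 (mod 108).
Multiplying by 25⁻¹ = 13 gives x ≡ 13·20 = 260 = 2·108 + 44 ≡ 44 (mod 108).
Check: φ(44) = 25·44 + 103 = 1203 = 11·108 + 15 ≡ 15 (mod 108).

44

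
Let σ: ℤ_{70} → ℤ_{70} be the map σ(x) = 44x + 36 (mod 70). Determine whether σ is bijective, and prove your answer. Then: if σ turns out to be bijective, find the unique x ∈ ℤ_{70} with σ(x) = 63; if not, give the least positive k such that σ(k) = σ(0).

35

We have gcd(44, 70) = 2 > 1. Taking a = 0 and b = 35: σ(0) = 36 and σ(35) = 44·35 + 36 = 1576 ≡ 36 (mod 70).
So σ(0) = σ(35) while 0 ≠ 35, therefore σ is not injective, hence not bijective.
Since σ is not bijective, we find the least positive k with σ(k) = σ(0): this means 44k ≡ 0 (mod 70), i.e. 70 ∣ 44k. Since gcd(44, 70) = 2, dividing through by 2 this holds exactly when 35 ∣ 22k, and as gcd(22, 35) = 1, exactly when 35 ∣ k.
The smallest positive such k is 35.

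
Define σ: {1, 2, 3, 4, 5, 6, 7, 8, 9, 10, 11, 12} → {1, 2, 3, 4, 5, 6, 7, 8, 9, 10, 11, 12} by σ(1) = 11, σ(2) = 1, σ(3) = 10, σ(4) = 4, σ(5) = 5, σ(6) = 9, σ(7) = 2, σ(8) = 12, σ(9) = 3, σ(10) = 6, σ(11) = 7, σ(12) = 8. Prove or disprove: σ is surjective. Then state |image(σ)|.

Every element of the codomain has a preimage: 1 = σ(2), 2 = σ(7), 3 = σ(9), 4 = σ(4), 5 = σ(5), 6 = σ(10), 7 = σ(11), 8 = σ(12), 9 = σ(6), 10 = σ(3), 11 = σ(1), 12 = σ(8).
So σ is surjective.
The image of σ is {1, 2, 3, 4, 5, 6, 7, 8, 9, 10, 11, 12}, which has 12 elements.

12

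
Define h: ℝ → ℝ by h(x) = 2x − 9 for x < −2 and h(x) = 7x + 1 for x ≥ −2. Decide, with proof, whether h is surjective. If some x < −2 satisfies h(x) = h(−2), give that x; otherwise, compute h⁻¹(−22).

-13/2

Both pieces are strictly increasing (slopes 2 and 7), so each is injective on its own interval.
The left piece maps (−∞, −2) onto (−∞, −13); the right piece maps [−2, ∞) onto [−13, ∞).
These images together cover ℝ, so h is surjective.
Because the two images are disjoint, no x < −2 has h(x) = h(−2), so we compute h⁻¹(−22): −22 lies in (−∞, −13), so solve 2x − 9 = −22: x = (−22 + 9)/2 = −13/2.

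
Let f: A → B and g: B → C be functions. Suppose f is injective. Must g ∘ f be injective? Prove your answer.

No. Take A = B = C = {0, 1, 2}, f = identity (injective), and g(x) = 0 for every x.
Then (g ∘ f)(0) = 0 = (g ∘ f)(2) with 0 ≠ 2, so g ∘ f is not injective.

not injective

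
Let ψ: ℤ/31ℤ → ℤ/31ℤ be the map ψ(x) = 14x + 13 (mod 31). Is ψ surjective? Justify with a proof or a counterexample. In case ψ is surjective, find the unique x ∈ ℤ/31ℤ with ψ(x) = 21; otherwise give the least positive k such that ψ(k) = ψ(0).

5

Since gcd(14, 31) = 1, 14 is invertible modulo 31. Euclid's algorithm: 31 = 2·14 + 3, 14 = 4·3 + 2, 3 = 1·2 + 1; back-substituting gives 1 = 20·14 − 9·31, so 14⁻¹ ≡ 20 (mod 31).
For any y ∈ ℤ/31ℤ, x = 20(y − 13) mod 31 satisfies ψ(x) = 14·20(y − 13) + 13 ≡ y (since 14·20 ≡ 1 mod 31). So every y has a preimage.
Thus ψ is surjective.
Since ψ is surjective, we compute ψ⁻¹(21): solve 14x + 13 ≡ 21 (mod 31), i.e. 14x ≡ 8 (mod 31).
Multiplying by 14⁻¹ = 20 gives x ≡ 20·8 = 160 = 5·31 + 5 ≡ 5 (mod 31).
Check: ψ(5) = 14·5 + 13 = 83 = 2·31 + 21 ≡ 21 (mod 31).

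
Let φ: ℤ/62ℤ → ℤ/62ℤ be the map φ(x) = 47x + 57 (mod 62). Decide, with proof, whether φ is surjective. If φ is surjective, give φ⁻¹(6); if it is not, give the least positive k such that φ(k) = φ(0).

Since gcd(47, 62) = 1, 47 is invertible modulo 62. Euclid's algorithm: 62 = 1·47 + 15, 47 = 3·15 + 2, 15 = 7·2 + 1; back-substituting gives 1 = 33·47 − 25·62, so 47⁻¹ ≡ 33 (mod 62).
For any y ∈ ℤ/62ℤ, x = 33(y − 57) mod 62 satisfies φ(x) = 47·33(y − 57) + 57 ≡ y (since 47·33 ≡ 1 mod 62). So every y has a preimage.
So φ is surjective.
Since φ is surjective, we find φ⁻¹(6): we need 47x ≡ 6 − 57 ≡ 11 (mod 62). Using 47⁻¹ = 33: x ≡ 33·11 = 363 = 5·62 + 53, so x = 53.
Check: φ(53) = 47·53 + 57 = 2548 = 41·62 + 6 ≡ 6 (mod 62).

53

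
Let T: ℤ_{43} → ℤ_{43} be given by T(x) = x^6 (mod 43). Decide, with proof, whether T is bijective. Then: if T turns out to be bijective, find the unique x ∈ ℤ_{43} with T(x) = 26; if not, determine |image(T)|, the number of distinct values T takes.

8

T(1) = 1^6 = 1.
T(6): Repeated squaring mod 43: 6^1 ≡ 6, 6^2 ≡ 6² = 36, 6^4 ≡ 36² = 1296 ≡ 6. Since 6 = 4 + 2, 6^6 ≡ 6·36: 6·36 = 216 ≡ 1. So 6^6 ≡ 1 (mod 43).
So T(1) = T(6) = 1 while 1 ≠ 6, thus T is not injective, hence not bijective.
Since T is not bijective, we determine |image(T)|. Computing x^6 mod 43 for each x (by repeated squaring, reducing mod 43 at every step), the values T(0), T(1), …, T(42) are: 0, 1, 21, 41, 11, 16, 1, 1, 16, 4, 35, 4, 21, 16, 21, 11, 35, 35, 41, 11, 4, 41, 41, 4, 11, 41, 35, 35, 11, 21, 16, 21, 4, 35, 4, 16, 1, 1, 16, 11, 41, 21, 1.
The distinct values are {0, 1, 4, 11, 16, 21, 35, 41}; there are 8 of them.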